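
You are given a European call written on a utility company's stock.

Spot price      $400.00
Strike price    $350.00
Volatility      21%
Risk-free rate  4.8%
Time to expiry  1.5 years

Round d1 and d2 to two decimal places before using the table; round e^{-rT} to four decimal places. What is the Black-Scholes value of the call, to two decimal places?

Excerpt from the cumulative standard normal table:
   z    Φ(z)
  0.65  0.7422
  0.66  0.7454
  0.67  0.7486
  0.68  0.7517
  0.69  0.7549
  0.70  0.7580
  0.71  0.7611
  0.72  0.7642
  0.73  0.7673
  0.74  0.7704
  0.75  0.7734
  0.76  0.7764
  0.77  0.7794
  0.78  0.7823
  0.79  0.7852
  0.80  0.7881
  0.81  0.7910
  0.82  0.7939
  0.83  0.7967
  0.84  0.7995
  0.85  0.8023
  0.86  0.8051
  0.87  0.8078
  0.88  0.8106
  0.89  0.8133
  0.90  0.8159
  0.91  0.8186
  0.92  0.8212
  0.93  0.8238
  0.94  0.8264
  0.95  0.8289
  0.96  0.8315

$85.72

σ√T = 0.21·√1.5 = 0.2572
d₁ = [ln(400/350) + (0.048 + 0.21²/2)·1.5] / 0.2572 = [0.1335 + 0.1051] / 0.2572 = 0.9277 ≈ 0.93
d₂ = d₁ − σ√T = 0.9277 − 0.2572 = 0.6705 ≈ 0.67
exp(−rT) = exp(−0.048·1.5) = 0.9305
C = 400·N(0.93) − 350·0.9305·N(0.67) = 400·0.8238 − 350·0.9305·0.7486 = 329.5200 − 243.8003 = 85.7197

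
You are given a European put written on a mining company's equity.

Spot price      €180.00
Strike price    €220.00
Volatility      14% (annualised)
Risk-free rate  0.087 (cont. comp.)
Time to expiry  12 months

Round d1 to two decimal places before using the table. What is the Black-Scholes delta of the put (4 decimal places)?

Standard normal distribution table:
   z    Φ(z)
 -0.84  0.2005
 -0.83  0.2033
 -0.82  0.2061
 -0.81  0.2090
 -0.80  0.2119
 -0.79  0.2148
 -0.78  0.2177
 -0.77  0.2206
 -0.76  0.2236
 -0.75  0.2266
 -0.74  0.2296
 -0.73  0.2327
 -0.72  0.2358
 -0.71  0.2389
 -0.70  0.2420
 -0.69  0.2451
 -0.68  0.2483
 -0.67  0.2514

-0.7704

σ√T = 0.14·√1 = 0.1400
d₁ = [ln(180/220) + (0.087 + ½·0.14²)·1] / (σ√T) = (-0.2007 + 0.0968) / 0.1400 = -0.7419 → -0.74
N(d₁) = N(-0.74) = 0.2296
Δ_put = N(d₁) − 1 = 0.2296 − 1 = -0.7704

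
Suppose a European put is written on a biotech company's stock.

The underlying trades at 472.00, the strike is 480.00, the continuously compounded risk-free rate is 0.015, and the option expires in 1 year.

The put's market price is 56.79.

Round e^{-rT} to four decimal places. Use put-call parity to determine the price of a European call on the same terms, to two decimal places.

55.94

exp(−rT) = exp(−0.015·1) = 0.9851
Put-call parity: C − P = S − K·e^(−rT) = 472 − 480·0.9851 = 472 − 472.8480 = -0.8480
C = P + (C − P) = 56.79 + (-0.8480) = 55.9420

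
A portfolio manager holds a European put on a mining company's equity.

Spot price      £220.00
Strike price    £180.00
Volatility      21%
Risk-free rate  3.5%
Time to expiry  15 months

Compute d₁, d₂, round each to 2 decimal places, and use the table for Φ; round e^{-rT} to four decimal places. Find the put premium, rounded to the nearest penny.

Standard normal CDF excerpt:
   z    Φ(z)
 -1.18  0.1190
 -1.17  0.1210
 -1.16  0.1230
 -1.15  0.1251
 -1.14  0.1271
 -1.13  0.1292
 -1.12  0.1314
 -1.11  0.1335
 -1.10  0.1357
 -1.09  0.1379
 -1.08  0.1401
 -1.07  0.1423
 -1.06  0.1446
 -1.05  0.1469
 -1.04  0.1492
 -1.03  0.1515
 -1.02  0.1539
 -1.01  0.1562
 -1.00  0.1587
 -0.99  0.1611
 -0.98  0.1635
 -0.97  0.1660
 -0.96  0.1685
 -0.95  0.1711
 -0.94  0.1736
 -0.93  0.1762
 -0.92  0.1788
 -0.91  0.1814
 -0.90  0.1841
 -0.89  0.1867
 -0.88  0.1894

£3.75

σ√T = 0.21·√1.25 = 0.2348
ln(S/K) + (r + σ²/2)T = ln(220/180) + (0.035 + 0.21²/2)·1.25 = 0.2007 + 0.0713 = 0.2720
d₁ = 0.2720 / 0.2348 = 1.1584 which rounds to 1.16
d₂ = d₁ − σ√T = 1.1584 − 0.2348 = 0.9236 which rounds to 0.92
exp(−rT) = exp(−0.035·1.25) = 0.9572
N(−d₂) = N(-0.92) = 0.1788;  N(−d₁) = N(-1.16) = 0.1230
P = 180·0.9572·0.1788 − 220·0.1230 = 30.8065 − 27.0600 = 3.7465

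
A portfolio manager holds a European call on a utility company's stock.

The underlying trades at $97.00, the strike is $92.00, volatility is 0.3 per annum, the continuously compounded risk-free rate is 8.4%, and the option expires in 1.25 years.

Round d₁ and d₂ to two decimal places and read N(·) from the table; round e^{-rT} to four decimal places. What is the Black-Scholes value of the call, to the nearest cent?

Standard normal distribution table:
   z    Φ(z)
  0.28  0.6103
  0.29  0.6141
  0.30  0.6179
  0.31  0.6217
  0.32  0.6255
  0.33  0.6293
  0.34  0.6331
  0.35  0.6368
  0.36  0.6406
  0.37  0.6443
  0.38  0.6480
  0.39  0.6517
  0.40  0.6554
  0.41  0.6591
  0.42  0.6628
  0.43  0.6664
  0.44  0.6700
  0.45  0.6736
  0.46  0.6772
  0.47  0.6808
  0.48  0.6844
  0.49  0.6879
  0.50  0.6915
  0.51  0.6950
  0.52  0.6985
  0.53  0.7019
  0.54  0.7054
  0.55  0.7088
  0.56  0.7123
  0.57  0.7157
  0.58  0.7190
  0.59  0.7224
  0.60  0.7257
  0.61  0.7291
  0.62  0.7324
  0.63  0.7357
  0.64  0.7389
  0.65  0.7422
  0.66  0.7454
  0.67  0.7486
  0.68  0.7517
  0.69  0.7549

$20.49

T = 1.25;  σ√T = 0.3354
d₁ = [ln(97/92) + (0.084 + ½·0.3²)·1.25] / (σ√T) = (0.0529 + 0.1613) / 0.3354 = 0.6385 ⇒ 0.64
d₂ = 0.6385 − 0.3354 = 0.3031 ⇒ 0.30
exp(−rT) = exp(−0.084·1.25) = 0.9003
N(d₁) = N(0.64) = 0.7389;  N(d₂) = N(0.30) = 0.6179
C = 97·0.7389 − 92·0.9003·0.6179 = 71.6733 − 51.1792 = 20.4941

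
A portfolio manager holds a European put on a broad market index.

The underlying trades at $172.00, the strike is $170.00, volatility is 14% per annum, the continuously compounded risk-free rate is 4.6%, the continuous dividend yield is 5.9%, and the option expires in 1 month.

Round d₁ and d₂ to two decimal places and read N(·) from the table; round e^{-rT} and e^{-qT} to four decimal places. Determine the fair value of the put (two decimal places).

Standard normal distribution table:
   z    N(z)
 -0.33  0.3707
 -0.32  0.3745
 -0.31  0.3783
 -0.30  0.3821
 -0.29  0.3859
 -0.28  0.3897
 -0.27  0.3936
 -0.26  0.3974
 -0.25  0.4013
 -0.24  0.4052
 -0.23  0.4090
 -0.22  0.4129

σ√T = 0.14·√0.08333 = 0.0404
d₁ = [ln(172/170) + (0.046 − 0.059 + 0.14²/2)·0.08333] / 0.0404 = [0.0117 − 0.0003] / 0.0404 = 0.2828 ≈ 0.28
d₂ = d₁ − σ√T = 0.2828 − 0.0404 = 0.2424 ≈ 0.24
e^(−qT) = e^(−0.059·0.08333) = 0.9951;  e^(−rT) = e^(−0.046·0.08333) = 0.9962
N(−d₂) = N(-0.24) = 0.4052;  N(−d₁) = N(-0.28) = 0.3897
P = 170·0.9962·0.4052 − 172·0.9951·0.3897 = 68.6222 − 66.7000 = 1.9223

$1.92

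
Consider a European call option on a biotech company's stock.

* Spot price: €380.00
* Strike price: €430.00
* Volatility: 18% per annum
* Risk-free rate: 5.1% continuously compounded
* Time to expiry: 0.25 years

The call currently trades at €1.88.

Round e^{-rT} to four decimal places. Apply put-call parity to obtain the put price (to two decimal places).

e^(−rT) = e^(−0.051·0.25) = 0.9873
Put-call parity: C − P = S − K·e^(−rT) = 380 − 430·0.9873 = 380 − 424.5390 = -44.5390
P = C − (C − P) = 1.88 − (-44.5390) = 46.4190

€46.42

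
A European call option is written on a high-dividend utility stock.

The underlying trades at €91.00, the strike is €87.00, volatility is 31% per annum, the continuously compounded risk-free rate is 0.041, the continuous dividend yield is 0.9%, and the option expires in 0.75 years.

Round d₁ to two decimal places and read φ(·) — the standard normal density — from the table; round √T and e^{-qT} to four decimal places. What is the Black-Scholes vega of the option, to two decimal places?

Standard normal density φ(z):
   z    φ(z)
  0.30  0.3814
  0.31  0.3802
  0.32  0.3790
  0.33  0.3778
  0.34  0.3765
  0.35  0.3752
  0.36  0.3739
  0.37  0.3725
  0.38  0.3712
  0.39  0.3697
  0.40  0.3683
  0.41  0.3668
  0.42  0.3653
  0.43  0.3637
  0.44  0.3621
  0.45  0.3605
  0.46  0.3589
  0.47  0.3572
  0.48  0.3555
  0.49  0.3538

28.94

T = 0.75;  σ√T = 0.2685
ln(S/K) + (r − q + σ²/2)T = ln(91/87) + (0.041 − 0.009 + 0.31²/2)·0.75 = 0.0450 + 0.0600 = 0.1050
d₁ = 0.1050 / 0.2685 = 0.3911 which rounds to 0.39
√T = √0.75 = 0.8660
φ(d₁) = φ(0.39) = 0.3697
exp(−qT) = exp(−0.009·0.75) = 0.9933
vega = S·exp(−qT)·φ(d₁)·√T = 91·0.9933·0.3697·0.8660 = 28.9394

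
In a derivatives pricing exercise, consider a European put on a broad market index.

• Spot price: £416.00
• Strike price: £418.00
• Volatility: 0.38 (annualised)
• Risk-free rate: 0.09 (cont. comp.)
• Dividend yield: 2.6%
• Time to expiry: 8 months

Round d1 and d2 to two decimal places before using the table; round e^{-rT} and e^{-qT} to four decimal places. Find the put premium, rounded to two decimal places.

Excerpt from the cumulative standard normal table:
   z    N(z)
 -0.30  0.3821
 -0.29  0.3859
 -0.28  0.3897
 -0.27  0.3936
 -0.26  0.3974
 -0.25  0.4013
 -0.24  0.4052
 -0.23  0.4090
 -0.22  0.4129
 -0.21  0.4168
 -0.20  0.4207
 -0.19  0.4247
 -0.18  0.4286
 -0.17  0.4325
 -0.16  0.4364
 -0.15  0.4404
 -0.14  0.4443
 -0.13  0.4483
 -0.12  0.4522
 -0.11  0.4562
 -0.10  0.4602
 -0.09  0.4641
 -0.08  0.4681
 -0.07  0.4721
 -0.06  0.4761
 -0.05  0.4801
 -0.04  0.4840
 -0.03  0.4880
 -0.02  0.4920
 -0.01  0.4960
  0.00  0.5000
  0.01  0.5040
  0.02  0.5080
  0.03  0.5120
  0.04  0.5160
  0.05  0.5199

£42.23

T = 0.6667;  σ√T = 0.3103
ln(S/K) + (r − q + σ²/2)T = ln(416/418) + (0.09 − 0.026 + 0.38²/2)·0.6667 = -0.0048 + 0.0908 = 0.0860
d₁ = 0.0860 / 0.3103 = 0.2772 which rounds to 0.28
d₂ = d₁ − σ√T = 0.2772 − 0.3103 = -0.0331 which rounds to -0.03
e^(−qT) = e^(−0.026·0.6667) = 0.9828;  e^(−rT) = e^(−0.09·0.6667) = 0.9418
N(−d₂) = N(0.03) = 0.5120;  N(−d₁) = N(-0.28) = 0.3897
P = 418·0.9418·0.5120 − 416·0.9828·0.3897 = 201.5603 − 159.3268 = 42.2335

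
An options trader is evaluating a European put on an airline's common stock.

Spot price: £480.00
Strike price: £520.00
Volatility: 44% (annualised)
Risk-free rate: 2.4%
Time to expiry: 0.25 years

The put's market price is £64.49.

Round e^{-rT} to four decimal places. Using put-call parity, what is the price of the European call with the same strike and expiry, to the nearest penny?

e^(−rT) = e^(−0.024·0.25) = 0.9940
Put-call parity: C − P = S − K·e^(−rT) = 480 − 520·0.9940 = 480 − 516.8800 = -36.8800
C = P + (C − P) = 64.49 + (-36.8800) = 27.6100

£27.61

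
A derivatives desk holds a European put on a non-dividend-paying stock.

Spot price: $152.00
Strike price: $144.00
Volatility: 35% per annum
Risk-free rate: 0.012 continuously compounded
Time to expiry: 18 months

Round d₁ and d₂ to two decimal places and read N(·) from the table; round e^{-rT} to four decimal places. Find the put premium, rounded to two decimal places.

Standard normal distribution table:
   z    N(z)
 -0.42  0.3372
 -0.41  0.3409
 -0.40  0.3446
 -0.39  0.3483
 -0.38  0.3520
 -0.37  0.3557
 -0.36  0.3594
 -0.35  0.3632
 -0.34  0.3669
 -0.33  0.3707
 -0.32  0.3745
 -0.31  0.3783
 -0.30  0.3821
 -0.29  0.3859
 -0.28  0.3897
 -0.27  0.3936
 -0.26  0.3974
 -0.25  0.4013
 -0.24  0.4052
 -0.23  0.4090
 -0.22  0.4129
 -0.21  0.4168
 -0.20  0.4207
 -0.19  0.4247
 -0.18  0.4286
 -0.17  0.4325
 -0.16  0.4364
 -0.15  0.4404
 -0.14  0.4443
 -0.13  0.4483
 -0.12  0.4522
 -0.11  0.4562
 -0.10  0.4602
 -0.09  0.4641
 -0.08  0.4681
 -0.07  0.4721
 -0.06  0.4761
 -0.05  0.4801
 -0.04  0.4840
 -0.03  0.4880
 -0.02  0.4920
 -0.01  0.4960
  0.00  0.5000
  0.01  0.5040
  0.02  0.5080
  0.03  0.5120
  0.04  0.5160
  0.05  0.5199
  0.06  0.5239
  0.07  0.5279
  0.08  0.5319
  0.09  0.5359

$20.03

T = 1.5;  σ√T = 0.4287
d₁ = [ln(152/144) + (0.012 + ½·0.35²)·1.5] / (σ√T) = (0.0541 + 0.1099) / 0.4287 = 0.3825 ≈ 0.38
d₂ = 0.3825 − 0.4287 = -0.0462 ≈ -0.05
e^(−rT) = e^(−0.012·1.5) = 0.9822
N(−d₂) = N(0.05) = 0.5199;  N(−d₁) = N(-0.38) = 0.3520
P = 144·0.9822·0.5199 − 152·0.3520 = 73.5330 − 53.5040 = 20.0290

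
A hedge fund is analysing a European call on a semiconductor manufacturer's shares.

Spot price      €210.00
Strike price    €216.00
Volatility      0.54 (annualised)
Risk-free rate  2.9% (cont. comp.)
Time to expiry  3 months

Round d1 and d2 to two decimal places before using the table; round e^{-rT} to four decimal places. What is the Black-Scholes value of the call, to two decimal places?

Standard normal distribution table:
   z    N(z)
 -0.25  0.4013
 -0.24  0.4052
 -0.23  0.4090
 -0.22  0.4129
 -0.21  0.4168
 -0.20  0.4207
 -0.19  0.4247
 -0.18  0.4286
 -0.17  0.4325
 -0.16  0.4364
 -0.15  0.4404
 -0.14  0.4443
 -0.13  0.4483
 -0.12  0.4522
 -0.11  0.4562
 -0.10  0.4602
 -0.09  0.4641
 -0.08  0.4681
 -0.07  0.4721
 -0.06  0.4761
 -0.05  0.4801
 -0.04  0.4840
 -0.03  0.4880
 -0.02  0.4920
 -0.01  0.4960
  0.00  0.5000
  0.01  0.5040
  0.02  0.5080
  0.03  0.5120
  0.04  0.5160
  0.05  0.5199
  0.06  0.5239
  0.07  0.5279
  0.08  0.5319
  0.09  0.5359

€20.64

T = 0.25;  σ√T = 0.2700
d₁ = [ln(210/216) + (0.029 + 0.54²/2)·0.25] / 0.2700 = [-0.0282 + 0.0437] / 0.2700 = 0.0575 → 0.06
d₂ = d₁ − σ√T = 0.0575 − 0.2700 = -0.2125 → -0.21
e^(−rT) = e^(−0.029·0.25) = 0.9928
N(d₁) = N(0.06) = 0.5239;  N(d₂) = N(-0.21) = 0.4168
C = 210·0.5239 − 216·0.9928·0.4168 = 110.0190 − 89.3806 = 20.6384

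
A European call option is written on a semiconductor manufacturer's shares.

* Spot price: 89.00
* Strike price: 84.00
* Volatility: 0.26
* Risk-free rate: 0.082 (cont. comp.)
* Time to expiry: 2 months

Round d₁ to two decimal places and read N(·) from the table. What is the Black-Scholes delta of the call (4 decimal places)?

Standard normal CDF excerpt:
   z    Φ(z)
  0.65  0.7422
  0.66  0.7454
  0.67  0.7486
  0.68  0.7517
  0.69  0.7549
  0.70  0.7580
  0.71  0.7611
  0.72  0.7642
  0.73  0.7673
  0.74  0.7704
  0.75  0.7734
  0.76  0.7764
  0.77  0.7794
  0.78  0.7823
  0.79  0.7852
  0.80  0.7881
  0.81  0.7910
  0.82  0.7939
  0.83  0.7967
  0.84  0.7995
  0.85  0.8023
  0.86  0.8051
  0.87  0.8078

0.7673

σ√T = 0.26·√0.1667 = 0.1061
ln(S/K) + (r + σ²/2)T = ln(89/84) + (0.082 + 0.26²/2)·0.1667 = 0.0578 + 0.0193 = 0.0771
d₁ = 0.0771 / 0.1061 = 0.7266 ≈ 0.73
N(d₁) = N(0.73) = 0.7673
Δ_call = N(d₁) = 0.7673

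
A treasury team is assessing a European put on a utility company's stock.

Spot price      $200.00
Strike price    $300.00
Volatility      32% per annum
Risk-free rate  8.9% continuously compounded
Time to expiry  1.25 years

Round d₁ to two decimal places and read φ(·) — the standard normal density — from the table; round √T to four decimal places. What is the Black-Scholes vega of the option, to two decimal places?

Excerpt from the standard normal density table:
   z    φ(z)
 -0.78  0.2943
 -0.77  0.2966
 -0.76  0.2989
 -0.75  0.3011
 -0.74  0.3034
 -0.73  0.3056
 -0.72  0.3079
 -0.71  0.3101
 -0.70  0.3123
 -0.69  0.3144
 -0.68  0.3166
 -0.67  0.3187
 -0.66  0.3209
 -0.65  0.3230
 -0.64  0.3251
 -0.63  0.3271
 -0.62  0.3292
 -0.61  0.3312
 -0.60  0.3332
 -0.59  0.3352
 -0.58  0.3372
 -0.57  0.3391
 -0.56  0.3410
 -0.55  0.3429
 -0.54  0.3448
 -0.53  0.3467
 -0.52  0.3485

72.69

σ√T = 0.32 × 1.1180 = 0.3578
d₁ = [ln(200/300) + (0.089 + 0.32²/2)·1.25] / 0.3578 = [-0.4055 + 0.1752] / 0.3578 = -0.6435 which rounds to -0.64
√T = √1.25 = 1.1180
φ(d₁) = φ(-0.64) = 0.3251
vega = S·φ(d₁)·√T = 200·0.3251·1.1180 = 72.6924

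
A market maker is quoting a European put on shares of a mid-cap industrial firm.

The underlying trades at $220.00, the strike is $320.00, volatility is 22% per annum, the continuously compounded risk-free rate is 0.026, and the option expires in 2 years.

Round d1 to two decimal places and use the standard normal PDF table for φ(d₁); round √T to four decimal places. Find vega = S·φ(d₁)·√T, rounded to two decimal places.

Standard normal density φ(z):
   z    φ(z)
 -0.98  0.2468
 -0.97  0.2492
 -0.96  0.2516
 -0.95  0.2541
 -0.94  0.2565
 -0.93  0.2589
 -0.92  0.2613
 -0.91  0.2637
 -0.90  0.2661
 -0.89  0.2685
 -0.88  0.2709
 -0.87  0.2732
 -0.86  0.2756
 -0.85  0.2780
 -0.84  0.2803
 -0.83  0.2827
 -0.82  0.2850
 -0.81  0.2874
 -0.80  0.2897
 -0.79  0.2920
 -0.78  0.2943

84.28

T = 2;  σ√T = 0.3111
d₁ = [ln(220/320) + (0.026 + 0.22²/2)·2] / 0.3111 = [-0.3747 + 0.1004] / 0.3111 = -0.8816 ⇒ -0.88
√T = √2 = 1.4142
φ(d₁) = φ(-0.88) = 0.2709
vega = S·φ(d₁)·√T = 220·0.2709·1.4142 = 84.2835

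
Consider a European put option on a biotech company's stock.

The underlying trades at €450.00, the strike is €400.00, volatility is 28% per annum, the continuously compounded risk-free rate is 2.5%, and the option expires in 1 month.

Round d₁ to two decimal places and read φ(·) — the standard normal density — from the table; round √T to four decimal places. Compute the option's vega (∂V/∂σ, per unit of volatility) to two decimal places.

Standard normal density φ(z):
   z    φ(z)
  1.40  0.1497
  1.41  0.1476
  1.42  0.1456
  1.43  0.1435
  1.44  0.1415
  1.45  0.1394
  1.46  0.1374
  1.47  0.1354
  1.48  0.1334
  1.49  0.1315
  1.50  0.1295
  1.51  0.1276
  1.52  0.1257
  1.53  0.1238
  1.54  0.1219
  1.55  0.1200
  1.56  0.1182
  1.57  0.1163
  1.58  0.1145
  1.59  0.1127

σ√T = 0.28·√0.08333 = 0.0808
d₁ = [ln(450/400) + (0.025 + 0.28²/2)·0.08333] / 0.0808 = [0.1178 + 0.0054] / 0.0808 = 1.5234 which rounds to 1.52
√T = √0.08333 = 0.2887
φ(d₁) = φ(1.52) = 0.1257
vega = S·φ(d₁)·√T = 450·0.1257·0.2887 = 16.3303

16.33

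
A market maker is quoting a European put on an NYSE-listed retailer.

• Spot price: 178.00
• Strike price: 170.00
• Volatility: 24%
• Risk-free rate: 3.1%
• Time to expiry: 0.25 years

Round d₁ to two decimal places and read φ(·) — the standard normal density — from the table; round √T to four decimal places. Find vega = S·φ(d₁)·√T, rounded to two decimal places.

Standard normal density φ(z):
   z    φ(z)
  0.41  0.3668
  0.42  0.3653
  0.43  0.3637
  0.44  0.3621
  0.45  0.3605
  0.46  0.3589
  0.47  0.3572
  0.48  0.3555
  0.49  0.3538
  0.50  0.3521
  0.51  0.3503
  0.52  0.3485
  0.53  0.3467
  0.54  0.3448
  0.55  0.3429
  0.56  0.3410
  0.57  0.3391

σ√T = 0.24 × 0.5000 = 0.1200
d₁ = [ln(178/170) + (0.031 + 0.24²/2)·0.25] / 0.1200 = [0.0460 + 0.0149] / 0.1200 = 0.5078 ⇒ 0.51
√T = √0.25 = 0.5000
φ(d₁) = φ(0.51) = 0.3503
vega = S·φ(d₁)·√T = 178·0.3503·0.5000 = 31.1767
(Call and put vega coincide under Black-Scholes.)

31.18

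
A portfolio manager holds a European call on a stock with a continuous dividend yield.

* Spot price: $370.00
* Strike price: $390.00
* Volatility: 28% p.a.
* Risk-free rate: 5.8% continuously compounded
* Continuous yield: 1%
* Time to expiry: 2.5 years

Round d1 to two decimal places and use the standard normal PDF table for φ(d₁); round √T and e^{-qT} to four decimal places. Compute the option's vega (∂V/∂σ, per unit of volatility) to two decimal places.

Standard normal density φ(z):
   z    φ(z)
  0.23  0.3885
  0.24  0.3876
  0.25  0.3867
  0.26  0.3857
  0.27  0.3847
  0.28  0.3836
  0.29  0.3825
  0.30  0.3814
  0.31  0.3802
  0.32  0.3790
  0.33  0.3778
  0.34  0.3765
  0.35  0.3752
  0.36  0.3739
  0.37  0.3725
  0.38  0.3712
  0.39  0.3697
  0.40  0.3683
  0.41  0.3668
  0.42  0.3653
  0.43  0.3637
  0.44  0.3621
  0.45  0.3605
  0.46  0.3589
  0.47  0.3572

212.53

σ√T = 0.28·√2.5 = 0.4427
ln(S/K) + (r − q + σ²/2)T = ln(370/390) + (0.058 − 0.01 + 0.28²/2)·2.5 = -0.0526 + 0.2180 = 0.1654
d₁ = 0.1654 / 0.4427 = 0.3735 ⇒ 0.37
√T = √2.5 = 1.5811
φ(d₁) = φ(0.37) = 0.3725
e^(−qT) = e^(−0.01·2.5) = 0.9753
vega = S·e^(−qT)·φ(d₁)·√T = 370·0.9753·0.3725·1.5811 = 212.5326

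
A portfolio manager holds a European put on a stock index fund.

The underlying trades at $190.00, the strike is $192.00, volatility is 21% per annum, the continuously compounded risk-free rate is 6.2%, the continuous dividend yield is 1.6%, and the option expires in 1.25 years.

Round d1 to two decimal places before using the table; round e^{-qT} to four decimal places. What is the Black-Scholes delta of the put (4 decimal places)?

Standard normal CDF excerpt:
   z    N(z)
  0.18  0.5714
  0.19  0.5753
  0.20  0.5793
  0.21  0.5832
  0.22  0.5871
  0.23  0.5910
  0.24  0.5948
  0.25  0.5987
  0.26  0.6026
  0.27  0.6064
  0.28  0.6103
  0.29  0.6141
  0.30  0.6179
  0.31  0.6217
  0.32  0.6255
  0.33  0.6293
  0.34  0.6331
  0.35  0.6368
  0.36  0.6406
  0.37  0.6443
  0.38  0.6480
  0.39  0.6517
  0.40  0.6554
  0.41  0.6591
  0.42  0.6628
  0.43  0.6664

-0.3671

T = 1.25;  σ√T = 0.2348
d₁ = [ln(190/192) + (0.062 − 0.016 + 0.21²/2)·1.25] / 0.2348 = [-0.0105 + 0.0851] / 0.2348 = 0.3177 which rounds to 0.32
N(d₁) = N(0.32) = 0.6255
Δ_put = e^(−qT)·(N(d₁) − 1) = 0.9802·(0.6255 − 1) = -0.3671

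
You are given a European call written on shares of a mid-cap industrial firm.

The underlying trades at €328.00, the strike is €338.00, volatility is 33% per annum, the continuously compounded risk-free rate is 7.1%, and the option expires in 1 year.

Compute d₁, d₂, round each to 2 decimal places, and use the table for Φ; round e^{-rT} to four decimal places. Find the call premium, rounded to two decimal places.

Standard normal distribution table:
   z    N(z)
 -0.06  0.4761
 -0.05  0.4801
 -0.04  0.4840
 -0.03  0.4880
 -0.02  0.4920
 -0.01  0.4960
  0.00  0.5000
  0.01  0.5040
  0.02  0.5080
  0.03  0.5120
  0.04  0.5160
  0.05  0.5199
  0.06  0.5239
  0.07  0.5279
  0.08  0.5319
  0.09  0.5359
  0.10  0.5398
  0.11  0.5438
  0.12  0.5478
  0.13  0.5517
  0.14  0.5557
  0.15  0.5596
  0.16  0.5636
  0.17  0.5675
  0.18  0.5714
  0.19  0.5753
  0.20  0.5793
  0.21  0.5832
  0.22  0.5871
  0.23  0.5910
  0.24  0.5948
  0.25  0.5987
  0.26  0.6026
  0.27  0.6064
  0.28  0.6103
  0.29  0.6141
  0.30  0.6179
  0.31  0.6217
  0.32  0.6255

σ√T = 0.33 × 1.0000 = 0.3300
d₁ = [ln(328/338) + (0.071 + 0.33²/2)·1] / 0.3300 = [-0.0300 + 0.1255] / 0.3300 = 0.2891 which rounds to 0.29
d₂ = d₁ − σ√T = 0.2891 − 0.3300 = -0.0409 which rounds to -0.04
exp(−rT) = exp(−0.071·1) = 0.9315
C = 328·N(0.29) − 338·0.9315·N(-0.04) = 328·0.6141 − 338·0.9315·0.4840 = 201.4248 − 152.3859 = 49.0389

€49.04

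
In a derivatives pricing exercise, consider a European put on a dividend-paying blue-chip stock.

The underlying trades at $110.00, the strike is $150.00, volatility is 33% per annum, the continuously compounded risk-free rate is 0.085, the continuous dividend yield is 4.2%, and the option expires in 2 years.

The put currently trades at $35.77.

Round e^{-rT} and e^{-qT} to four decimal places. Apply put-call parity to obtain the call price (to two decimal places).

exp(−qT) = exp(−0.042·2) = 0.9194;  exp(−rT) = exp(−0.085·2) = 0.8437
Put-call parity: C − P = S·e^(−qT) − K·e^(−rT) = 110·0.9194 − 150·0.8437 = 101.1340 − 126.5550 = -25.4210
C = P + (C − P) = 35.77 + (-25.4210) = 10.3490

$10.35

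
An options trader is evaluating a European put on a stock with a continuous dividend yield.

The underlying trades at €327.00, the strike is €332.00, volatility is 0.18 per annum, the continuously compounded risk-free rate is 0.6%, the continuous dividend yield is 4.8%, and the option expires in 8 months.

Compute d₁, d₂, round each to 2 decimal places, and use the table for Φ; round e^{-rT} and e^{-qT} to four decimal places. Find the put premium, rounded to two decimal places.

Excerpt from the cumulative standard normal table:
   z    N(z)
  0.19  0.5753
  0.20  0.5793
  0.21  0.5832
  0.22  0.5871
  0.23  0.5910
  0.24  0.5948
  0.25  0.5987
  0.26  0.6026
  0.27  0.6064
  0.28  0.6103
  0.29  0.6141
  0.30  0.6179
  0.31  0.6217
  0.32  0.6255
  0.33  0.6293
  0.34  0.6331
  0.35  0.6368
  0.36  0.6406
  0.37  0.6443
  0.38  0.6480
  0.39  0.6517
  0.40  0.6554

σ√T = 0.18·√0.6667 = 0.1470
d₁ = [ln(327/332) + (0.006 − 0.048 + ½·0.18²)·0.6667] / (σ√T) = (-0.0152 − 0.0172) / 0.1470 = -0.2203 ⇒ -0.22
d₂ = -0.2203 − 0.1470 = -0.3673 ⇒ -0.37
e^(−qT) = e^(−0.048·0.6667) = 0.9685;  e^(−rT) = e^(−0.006·0.6667) = 0.9960
N(−d₂) = N(0.37) = 0.6443;  N(−d₁) = N(0.22) = 0.5871
P = 332·0.9960·0.6443 − 327·0.9685·0.5871 = 213.0520 − 185.9343 = 27.1177

€27.12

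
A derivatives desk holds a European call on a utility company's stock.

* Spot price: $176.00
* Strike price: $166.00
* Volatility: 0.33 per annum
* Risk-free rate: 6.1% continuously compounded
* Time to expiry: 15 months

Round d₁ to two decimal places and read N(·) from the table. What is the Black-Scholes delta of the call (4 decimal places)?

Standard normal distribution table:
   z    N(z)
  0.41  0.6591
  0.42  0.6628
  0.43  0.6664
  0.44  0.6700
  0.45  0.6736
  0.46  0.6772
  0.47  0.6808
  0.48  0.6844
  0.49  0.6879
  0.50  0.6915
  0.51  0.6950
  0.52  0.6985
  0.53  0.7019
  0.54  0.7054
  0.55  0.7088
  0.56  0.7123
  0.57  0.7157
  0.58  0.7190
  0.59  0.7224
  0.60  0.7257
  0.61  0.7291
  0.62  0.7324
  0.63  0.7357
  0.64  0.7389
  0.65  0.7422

0.7088

σ√T = 0.33·√1.25 = 0.3690
d₁ = [ln(176/166) + (0.061 + 0.33²/2)·1.25] / 0.3690 = [0.0585 + 0.1443] / 0.3690 = 0.5497 ≈ 0.55
N(d₁) = N(0.55) = 0.7088
Δ_call = N(d₁) = 0.7088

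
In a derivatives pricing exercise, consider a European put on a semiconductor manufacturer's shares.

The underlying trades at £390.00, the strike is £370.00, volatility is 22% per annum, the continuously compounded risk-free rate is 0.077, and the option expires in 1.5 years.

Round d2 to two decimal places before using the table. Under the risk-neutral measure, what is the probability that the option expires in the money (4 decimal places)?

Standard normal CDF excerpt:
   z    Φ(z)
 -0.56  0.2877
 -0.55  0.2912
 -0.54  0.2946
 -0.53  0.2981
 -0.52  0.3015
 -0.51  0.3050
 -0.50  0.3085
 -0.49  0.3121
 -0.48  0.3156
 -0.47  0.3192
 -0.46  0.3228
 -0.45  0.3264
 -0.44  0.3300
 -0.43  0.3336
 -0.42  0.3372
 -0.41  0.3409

0.3121

σ√T = 0.22 × 1.2247 = 0.2694
ln(S/K) + (r + σ²/2)T = ln(390/370) + (0.077 + 0.22²/2)·1.5 = 0.0526 + 0.1518 = 0.2044
d₁ = 0.2044 / 0.2694 = 0.7588 → 0.76
d₂ = d₁ − σ√T = 0.7588 − 0.2694 = 0.4893 → 0.49
Pr(exercise) under Q = N(−d₂) = N(-0.49) = 0.3121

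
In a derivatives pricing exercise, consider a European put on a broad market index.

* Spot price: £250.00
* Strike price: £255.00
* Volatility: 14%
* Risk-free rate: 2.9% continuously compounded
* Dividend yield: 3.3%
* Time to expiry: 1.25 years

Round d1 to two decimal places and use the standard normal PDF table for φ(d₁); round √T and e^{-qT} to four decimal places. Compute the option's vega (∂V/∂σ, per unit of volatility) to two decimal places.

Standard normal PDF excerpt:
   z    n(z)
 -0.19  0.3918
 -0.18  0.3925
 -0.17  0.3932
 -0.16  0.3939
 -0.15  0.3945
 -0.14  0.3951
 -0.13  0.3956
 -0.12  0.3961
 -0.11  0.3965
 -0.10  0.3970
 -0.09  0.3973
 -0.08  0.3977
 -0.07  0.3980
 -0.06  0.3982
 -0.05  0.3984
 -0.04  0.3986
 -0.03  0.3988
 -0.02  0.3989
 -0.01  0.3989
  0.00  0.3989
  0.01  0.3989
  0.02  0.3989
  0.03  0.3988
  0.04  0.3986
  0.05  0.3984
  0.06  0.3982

T = 1.25;  σ√T = 0.1565
d₁ = [ln(250/255) + (0.029 − 0.033 + 0.14²/2)·1.25] / 0.1565 = [-0.0198 + 0.0073] / 0.1565 = -0.0802 → -0.08
√T = √1.25 = 1.1180
φ(d₁) = φ(-0.08) = 0.3977
exp(−qT) = exp(−0.033·1.25) = 0.9596
vega = S·exp(−qT)·φ(d₁)·√T = 250·0.9596·0.3977·1.1180 = 106.6664
(The call has the same vega.)

106.67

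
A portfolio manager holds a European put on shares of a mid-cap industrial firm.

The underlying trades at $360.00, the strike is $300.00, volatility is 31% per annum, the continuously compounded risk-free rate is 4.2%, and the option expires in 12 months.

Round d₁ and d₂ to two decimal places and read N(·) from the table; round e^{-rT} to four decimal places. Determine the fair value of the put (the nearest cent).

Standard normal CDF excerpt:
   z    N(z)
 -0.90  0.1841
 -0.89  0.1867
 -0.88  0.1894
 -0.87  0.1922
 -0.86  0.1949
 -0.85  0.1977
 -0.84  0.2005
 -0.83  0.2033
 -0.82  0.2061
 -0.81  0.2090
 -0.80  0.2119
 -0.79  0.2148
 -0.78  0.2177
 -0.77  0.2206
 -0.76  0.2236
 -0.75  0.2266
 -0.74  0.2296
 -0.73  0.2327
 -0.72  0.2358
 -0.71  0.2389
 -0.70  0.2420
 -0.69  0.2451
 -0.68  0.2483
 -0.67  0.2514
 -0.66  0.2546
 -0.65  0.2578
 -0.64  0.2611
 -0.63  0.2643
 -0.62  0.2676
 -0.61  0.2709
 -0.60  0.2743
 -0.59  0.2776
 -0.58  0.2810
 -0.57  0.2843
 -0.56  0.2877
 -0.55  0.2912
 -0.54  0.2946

$13.60

σ√T = 0.31·√1 = 0.3100
ln(S/K) + (r + σ²/2)T = ln(360/300) + (0.042 + 0.31²/2)·1 = 0.1823 + 0.0901 = 0.2724
d₁ = 0.2724 / 0.3100 = 0.8786 → 0.88
d₂ = d₁ − σ√T = 0.8786 − 0.3100 = 0.5686 → 0.57
e^(−rT) = e^(−0.042·1) = 0.9589
N(−d₂) = N(-0.57) = 0.2843;  N(−d₁) = N(-0.88) = 0.1894
P = 300·0.9589·0.2843 − 360·0.1894 = 81.7846 − 68.1840 = 13.6006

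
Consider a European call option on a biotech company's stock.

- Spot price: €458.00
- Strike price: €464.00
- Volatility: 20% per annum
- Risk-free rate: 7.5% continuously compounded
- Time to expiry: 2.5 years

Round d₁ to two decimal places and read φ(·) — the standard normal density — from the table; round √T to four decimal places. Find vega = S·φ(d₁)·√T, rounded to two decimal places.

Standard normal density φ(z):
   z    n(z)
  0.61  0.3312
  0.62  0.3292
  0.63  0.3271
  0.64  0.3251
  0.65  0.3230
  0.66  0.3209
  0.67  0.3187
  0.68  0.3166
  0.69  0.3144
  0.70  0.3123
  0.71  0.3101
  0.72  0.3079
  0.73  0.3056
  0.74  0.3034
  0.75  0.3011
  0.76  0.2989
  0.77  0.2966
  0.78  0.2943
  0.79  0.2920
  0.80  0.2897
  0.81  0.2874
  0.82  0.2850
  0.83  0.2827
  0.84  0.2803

σ√T = 0.2·√2.5 = 0.3162
d₁ = [ln(458/464) + (0.075 + ½·0.2²)·2.5] / (σ√T) = (-0.0130 + 0.2375) / 0.3162 = 0.7099 → 0.71
√T = √2.5 = 1.5811
φ(d₁) = φ(0.71) = 0.3101
vega = S·φ(d₁)·√T = 458·0.3101·1.5811 = 224.5570

224.56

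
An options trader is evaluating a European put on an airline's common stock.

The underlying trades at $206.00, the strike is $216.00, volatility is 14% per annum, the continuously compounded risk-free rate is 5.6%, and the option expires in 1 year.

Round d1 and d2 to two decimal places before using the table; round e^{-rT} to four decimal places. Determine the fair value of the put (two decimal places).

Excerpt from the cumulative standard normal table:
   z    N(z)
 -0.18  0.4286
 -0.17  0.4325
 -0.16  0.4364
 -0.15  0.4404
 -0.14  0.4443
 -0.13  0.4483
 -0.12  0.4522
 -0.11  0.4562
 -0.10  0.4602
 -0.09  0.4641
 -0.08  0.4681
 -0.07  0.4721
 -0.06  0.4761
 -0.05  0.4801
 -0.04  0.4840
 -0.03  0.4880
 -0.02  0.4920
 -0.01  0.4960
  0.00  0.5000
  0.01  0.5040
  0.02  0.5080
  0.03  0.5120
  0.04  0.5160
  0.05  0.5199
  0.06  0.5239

$10.58

σ√T = 0.14·√1 = 0.1400
ln(S/K) + (r + σ²/2)T = ln(206/216) + (0.056 + 0.14²/2)·1 = -0.0474 + 0.0658 = 0.0184
d₁ = 0.0184 / 0.1400 = 0.1314 → 0.13
d₂ = d₁ − σ√T = 0.1314 − 0.1400 = -0.0086 → -0.01
exp(−rT) = exp(−0.056·1) = 0.9455
N(−d₂) = N(0.01) = 0.5040;  N(−d₁) = N(-0.13) = 0.4483
P = 216·0.9455·0.5040 − 206·0.4483 = 102.9309 − 92.3498 = 10.5811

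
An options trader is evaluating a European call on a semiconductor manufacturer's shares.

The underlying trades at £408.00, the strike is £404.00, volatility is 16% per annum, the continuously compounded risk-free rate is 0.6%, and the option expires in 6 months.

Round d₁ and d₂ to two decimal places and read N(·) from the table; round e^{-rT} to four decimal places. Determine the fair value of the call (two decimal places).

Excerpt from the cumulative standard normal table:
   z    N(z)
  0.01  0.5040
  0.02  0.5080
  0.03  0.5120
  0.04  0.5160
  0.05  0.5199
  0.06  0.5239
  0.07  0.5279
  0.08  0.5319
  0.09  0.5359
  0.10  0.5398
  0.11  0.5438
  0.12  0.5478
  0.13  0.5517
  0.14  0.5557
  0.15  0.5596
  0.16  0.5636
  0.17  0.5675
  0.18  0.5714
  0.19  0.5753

£20.52

T = 0.5;  σ√T = 0.1131
ln(S/K) + (r + σ²/2)T = ln(408/404) + (0.006 + 0.16²/2)·0.5 = 0.0099 + 0.0094 = 0.0193
d₁ = 0.0193 / 0.1131 = 0.1702 ⇒ 0.17
d₂ = d₁ − σ√T = 0.1702 − 0.1131 = 0.0570 ⇒ 0.06
e^(−rT) = e^(−0.006·0.5) = 0.9970
N(d₁) = N(0.17) = 0.5675;  N(d₂) = N(0.06) = 0.5239
C = 408·0.5675 − 404·0.9970·0.5239 = 231.5400 − 211.0206 = 20.5194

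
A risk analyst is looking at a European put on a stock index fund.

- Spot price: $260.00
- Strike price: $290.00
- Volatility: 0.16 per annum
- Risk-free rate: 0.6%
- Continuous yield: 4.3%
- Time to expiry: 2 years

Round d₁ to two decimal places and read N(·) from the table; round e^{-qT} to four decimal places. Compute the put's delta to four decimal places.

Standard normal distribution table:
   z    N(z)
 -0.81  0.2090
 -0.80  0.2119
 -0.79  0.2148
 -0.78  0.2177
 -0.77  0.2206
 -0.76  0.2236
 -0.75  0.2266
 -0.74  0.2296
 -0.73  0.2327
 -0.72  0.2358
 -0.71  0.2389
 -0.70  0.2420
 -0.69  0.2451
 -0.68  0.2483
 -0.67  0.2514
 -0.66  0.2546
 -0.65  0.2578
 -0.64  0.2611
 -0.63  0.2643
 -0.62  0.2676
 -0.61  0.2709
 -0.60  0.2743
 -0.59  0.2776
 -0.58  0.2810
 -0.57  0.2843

σ√T = 0.16·√2 = 0.2263
d₁ = [ln(260/290) + (0.006 − 0.043 + 0.16²/2)·2] / 0.2263 = [-0.1092 − 0.0484] / 0.2263 = -0.6965 ⇒ -0.70
N(d₁) = N(-0.70) = 0.2420
Δ_put = e^(−qT)·(N(d₁) − 1) = 0.9176·(0.2420 − 1) = -0.6955

-0.6955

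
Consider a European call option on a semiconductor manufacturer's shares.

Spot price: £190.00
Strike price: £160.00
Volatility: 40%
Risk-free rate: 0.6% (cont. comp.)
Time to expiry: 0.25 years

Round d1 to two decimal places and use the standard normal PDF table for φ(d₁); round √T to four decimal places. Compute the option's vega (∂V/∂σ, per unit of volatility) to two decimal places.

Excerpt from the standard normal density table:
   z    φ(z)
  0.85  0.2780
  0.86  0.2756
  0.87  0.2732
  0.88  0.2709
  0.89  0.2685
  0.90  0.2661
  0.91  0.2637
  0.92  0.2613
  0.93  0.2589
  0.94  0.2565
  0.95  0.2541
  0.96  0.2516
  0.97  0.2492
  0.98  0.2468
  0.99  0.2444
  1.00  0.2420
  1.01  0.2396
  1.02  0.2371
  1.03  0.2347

23.67

σ√T = 0.4·√0.25 = 0.2000
ln(S/K) + (r + σ²/2)T = ln(190/160) + (0.006 + 0.4²/2)·0.25 = 0.1719 + 0.0215 = 0.1934
d₁ = 0.1934 / 0.2000 = 0.9668 ⇒ 0.97
√T = √0.25 = 0.5000
φ(d₁) = φ(0.97) = 0.2492
vega = S·φ(d₁)·√T = 190·0.2492·0.5000 = 23.6740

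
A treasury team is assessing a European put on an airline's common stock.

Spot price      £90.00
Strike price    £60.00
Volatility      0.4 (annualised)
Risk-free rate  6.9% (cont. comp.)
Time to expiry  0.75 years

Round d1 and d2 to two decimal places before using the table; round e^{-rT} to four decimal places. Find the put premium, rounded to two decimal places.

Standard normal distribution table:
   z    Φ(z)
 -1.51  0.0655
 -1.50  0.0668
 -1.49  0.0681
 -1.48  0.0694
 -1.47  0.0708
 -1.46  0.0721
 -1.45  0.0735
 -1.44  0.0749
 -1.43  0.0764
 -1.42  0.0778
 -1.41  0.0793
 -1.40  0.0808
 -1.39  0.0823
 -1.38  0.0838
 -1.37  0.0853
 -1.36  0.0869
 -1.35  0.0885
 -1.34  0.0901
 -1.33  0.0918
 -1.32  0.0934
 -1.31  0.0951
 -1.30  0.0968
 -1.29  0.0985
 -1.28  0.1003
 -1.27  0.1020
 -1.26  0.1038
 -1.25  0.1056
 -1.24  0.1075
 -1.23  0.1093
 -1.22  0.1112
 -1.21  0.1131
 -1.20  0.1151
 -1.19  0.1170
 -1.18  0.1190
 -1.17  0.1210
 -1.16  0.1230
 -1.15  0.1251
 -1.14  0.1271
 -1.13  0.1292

σ√T = 0.4 × 0.8660 = 0.3464
d₁ = [ln(90/60) + (0.069 + ½·0.4²)·0.75] / (σ√T) = (0.4055 + 0.1118) / 0.3464 = 1.4931 ⇒ 1.49
d₂ = 1.4931 − 0.3464 = 1.1467 ⇒ 1.15
exp(−rT) = exp(−0.069·0.75) = 0.9496
N(−d₂) = N(-1.15) = 0.1251;  N(−d₁) = N(-1.49) = 0.0681
P = 60·0.9496·0.1251 − 90·0.0681 = 7.1277 − 6.1290 = 0.9987

£1.00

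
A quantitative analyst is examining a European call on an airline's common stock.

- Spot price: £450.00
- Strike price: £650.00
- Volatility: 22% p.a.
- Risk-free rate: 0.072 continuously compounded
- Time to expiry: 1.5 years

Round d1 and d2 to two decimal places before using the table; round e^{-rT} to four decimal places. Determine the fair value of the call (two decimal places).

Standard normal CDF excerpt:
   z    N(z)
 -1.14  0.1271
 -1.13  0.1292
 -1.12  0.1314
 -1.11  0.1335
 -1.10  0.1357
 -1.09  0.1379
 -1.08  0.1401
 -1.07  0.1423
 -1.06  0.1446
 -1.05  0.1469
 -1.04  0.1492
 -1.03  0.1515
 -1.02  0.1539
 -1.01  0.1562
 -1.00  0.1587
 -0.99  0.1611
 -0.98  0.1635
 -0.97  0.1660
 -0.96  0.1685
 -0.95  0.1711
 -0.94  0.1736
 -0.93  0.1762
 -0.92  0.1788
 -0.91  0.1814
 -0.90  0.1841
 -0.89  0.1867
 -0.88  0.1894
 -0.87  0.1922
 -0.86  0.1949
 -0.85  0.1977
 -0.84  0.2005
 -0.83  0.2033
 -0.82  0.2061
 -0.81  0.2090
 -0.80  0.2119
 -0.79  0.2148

T = 1.5;  σ√T = 0.2694
d₁ = [ln(450/650) + (0.072 + 0.22²/2)·1.5] / 0.2694 = [-0.3677 + 0.1443] / 0.2694 = -0.8292 ≈ -0.83
d₂ = d₁ − σ√T = -0.8292 − 0.2694 = -1.0987 ≈ -1.10
e^(−rT) = e^(−0.072·1.5) = 0.8976
N(d₁) = N(-0.83) = 0.2033;  N(d₂) = N(-1.10) = 0.1357
C = 450·0.2033 − 650·0.8976·0.1357 = 91.4850 − 79.1728 = 12.3122

£12.31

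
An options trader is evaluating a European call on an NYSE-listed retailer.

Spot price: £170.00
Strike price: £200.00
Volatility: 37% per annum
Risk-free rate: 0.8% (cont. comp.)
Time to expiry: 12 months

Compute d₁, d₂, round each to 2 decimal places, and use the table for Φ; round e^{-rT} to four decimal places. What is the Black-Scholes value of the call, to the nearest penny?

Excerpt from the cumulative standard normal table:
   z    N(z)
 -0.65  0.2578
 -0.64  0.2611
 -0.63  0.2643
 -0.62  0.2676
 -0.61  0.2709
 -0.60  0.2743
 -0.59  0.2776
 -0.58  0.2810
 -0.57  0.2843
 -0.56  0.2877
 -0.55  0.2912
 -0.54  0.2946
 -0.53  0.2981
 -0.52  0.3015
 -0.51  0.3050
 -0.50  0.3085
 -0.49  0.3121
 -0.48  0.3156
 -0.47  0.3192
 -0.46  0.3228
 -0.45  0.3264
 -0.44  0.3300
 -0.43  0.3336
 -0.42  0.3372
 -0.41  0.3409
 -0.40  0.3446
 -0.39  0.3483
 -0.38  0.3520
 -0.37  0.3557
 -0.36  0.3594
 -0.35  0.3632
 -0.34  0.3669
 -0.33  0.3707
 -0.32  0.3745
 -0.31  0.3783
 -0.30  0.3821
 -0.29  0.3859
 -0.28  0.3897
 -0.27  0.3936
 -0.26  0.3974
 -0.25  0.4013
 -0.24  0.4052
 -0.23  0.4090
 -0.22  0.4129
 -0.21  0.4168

£15.11

T = 1;  σ√T = 0.3700
d₁ = [ln(170/200) + (0.008 + 0.37²/2)·1] / 0.3700 = [-0.1625 + 0.0764] / 0.3700 = -0.2326 ≈ -0.23
d₂ = d₁ − σ√T = -0.2326 − 0.3700 = -0.6026 ≈ -0.60
e^(−rT) = e^(−0.008·1) = 0.9920
C = 170·N(-0.23) − 200·0.9920·N(-0.60) = 170·0.4090 − 200·0.9920·0.2743 = 69.5300 − 54.4211 = 15.1089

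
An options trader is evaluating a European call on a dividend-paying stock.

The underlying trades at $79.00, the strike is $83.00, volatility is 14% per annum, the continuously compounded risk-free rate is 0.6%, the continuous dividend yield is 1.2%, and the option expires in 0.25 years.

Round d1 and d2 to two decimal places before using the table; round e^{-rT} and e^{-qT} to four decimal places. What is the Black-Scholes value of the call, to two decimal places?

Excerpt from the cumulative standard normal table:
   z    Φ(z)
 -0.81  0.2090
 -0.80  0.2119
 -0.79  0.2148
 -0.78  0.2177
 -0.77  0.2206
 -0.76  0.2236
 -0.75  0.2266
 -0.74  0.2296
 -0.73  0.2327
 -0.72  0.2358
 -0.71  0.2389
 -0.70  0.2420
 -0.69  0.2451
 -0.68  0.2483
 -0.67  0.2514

$0.77

σ√T = 0.14 × 0.5000 = 0.0700
d₁ = [ln(79/83) + (0.006 − 0.012 + 0.14²/2)·0.25] / 0.0700 = [-0.0494 + 0.0010] / 0.0700 = -0.6920 ⇒ -0.69
d₂ = d₁ − σ√T = -0.6920 − 0.0700 = -0.7620 ⇒ -0.76
exp(−qT) = exp(−0.012·0.25) = 0.9970;  exp(−rT) = exp(−0.006·0.25) = 0.9985
C = 79·0.9970·N(-0.69) − 83·0.9985·N(-0.76) = 79·0.9970·0.2451 − 83·0.9985·0.2236 = 19.3048 − 18.5310 = 0.7738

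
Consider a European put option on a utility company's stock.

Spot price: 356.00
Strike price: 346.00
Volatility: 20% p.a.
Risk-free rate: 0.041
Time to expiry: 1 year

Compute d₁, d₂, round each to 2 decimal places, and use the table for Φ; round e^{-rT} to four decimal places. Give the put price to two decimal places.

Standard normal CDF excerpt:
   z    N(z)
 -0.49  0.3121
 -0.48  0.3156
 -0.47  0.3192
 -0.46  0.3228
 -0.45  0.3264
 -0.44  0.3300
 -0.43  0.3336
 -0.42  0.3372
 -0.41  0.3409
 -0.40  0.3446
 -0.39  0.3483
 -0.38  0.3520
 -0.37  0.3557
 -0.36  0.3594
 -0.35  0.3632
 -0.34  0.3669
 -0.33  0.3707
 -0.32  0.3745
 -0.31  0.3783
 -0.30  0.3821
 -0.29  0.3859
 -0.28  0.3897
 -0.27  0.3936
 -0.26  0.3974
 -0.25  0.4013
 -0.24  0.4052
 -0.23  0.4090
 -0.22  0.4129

σ√T = 0.2·√1 = 0.2000
d₁ = [ln(356/346) + (0.041 + ½·0.2²)·1] / (σ√T) = (0.0285 + 0.0610) / 0.2000 = 0.4475 ⇒ 0.45
d₂ = 0.4475 − 0.2000 = 0.2475 ⇒ 0.25
exp(−rT) = exp(−0.041·1) = 0.9598
N(−d₂) = N(-0.25) = 0.4013;  N(−d₁) = N(-0.45) = 0.3264
P = 346·0.9598·0.4013 − 356·0.3264 = 133.2680 − 116.1984 = 17.0696

17.07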